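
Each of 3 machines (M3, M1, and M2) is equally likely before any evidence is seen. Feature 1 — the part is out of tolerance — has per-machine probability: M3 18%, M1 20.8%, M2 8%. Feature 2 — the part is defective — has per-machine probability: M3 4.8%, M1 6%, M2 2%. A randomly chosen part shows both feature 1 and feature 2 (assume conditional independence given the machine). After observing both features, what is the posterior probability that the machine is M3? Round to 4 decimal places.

0.3803

Since the prior is uniform, the posterior is proportional to the likelihood:
  M3: 0.18 × 0.048 = 0.00864
  M1: 0.208 × 0.06 = 0.01248
  M2: 0.08 × 0.02 = 0.0016
Normalizing constant = 0.02272.
P(M3 | evidence) = 0.00864 / 0.02272 ≈ 0.3803.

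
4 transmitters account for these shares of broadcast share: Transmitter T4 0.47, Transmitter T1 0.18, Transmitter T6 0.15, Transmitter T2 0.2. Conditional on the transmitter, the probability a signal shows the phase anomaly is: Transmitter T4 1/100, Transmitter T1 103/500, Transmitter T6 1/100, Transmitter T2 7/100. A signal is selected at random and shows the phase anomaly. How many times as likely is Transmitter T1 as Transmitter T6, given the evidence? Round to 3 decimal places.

Prior × likelihood for each hypothesis:
  Transmitter T4: 0.47 × 0.01 = 0.0047
  Transmitter T1: 0.18 × 0.206 = 0.03708
  Transmitter T6: 0.15 × 0.01 = 0.0015
  Transmitter T2: 0.2 × 0.07 = 0.014
Total = 0.05728.
The ratio is 0.03708 / 0.0015 (the normalizer cancels) = 24.720.

24.720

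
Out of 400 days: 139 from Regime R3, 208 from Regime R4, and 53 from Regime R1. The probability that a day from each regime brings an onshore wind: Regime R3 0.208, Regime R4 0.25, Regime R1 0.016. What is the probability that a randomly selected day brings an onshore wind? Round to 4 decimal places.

0.2044

Unnormalized posteriors (prior × likelihood):
  Regime R3: 0.3475 × 0.208 = 0.07228
  Regime R4: 0.52 × 0.25 = 0.13
  Regime R1: 0.1325 × 0.016 = 0.00212
P(onshore) = 0.07228 + 0.13 + 0.00212 = 0.2044 → 0.2044.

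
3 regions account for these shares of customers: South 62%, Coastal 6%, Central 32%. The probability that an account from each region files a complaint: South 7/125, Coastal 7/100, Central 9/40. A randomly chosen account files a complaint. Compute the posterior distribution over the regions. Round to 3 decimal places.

By Bayes' rule, posterior ∝ prior × likelihood:
  South: 0.62 × 0.056 = 0.03472
  Coastal: 0.06 × 0.07 = 0.0042
  Central: 0.32 × 0.225 = 0.072
Total = 0.11092.
P(South | complaint) = 0.03472/0.11092 ≈ 0.313
P(Coastal | complaint) = 0.0042/0.11092 ≈ 0.038
P(Central | complaint) = 0.072/0.11092 ≈ 0.649
(Check: 0.313+0.038+0.649 = 1.000.)

South 0.313, Coastal 0.038, Central 0.649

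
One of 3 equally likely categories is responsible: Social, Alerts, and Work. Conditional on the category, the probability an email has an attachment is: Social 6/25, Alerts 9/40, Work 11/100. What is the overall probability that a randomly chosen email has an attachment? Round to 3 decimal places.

0.192

With a uniform prior (1/3 each), posterior ∝ likelihood:
  Social: 0.24
  Alerts: 0.225
  Work: 0.11
P(attachment) = (1/3) × (0.24 + 0.225 + 0.11) = 0.575/3 ≈ 0.192.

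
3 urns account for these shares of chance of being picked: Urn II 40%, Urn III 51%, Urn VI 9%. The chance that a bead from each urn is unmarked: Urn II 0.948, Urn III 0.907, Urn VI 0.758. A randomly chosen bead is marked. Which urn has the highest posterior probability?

Taking complements, P(marked | each) = Urn II 0.052, Urn III 0.093, Urn VI 0.242.
Unnormalized posteriors (prior × likelihood):
  Urn II: 0.4 × 0.052 = 0.0208
  Urn III: 0.51 × 0.093 = 0.04743
  Urn VI: 0.09 × 0.242 = 0.02178
Normalizing constant = 0.09001.
Largest term belongs to Urn III, so Urn III is most probable.

Urn III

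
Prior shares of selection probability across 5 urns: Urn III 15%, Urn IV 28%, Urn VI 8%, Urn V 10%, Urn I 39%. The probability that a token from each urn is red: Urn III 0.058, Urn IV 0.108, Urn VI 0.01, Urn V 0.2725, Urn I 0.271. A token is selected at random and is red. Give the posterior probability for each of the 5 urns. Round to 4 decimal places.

Urn III 0.0504, Urn IV 0.1751, Urn VI 0.0046, Urn V 0.1578, Urn I 0.6121

Compute prior × likelihood for every hypothesis:
  Urn III: 0.15 × 0.058 = 0.0087
  Urn IV: 0.28 × 0.108 = 0.03024
  Urn VI: 0.08 × 0.01 = 0.0008
  Urn V: 0.1 × 0.2725 = 0.02725
  Urn I: 0.39 × 0.271 = 0.10569
Sum = 0.17268.
P(Urn III | red) = 0.0087/0.17268 ≈ 0.0504
P(Urn IV | red) = 0.03024/0.17268 ≈ 0.1751
P(Urn VI | red) = 0.0008/0.17268 ≈ 0.0046
P(Urn V | red) = 0.02725/0.17268 ≈ 0.1578
P(Urn I | red) = 0.10569/0.17268 ≈ 0.6121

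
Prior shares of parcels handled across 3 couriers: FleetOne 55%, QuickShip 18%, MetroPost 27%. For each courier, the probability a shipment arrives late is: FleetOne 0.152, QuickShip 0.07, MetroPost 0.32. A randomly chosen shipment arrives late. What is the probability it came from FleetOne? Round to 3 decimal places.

0.458

Unnormalized posteriors (prior × likelihood):
  FleetOne: 0.55 × 0.152 = 0.0836
  QuickShip: 0.18 × 0.07 = 0.0126
  MetroPost: 0.27 × 0.32 = 0.0864
Normalizing constant = 0.1826.
P(FleetOne | evidence) = 0.0836 / 0.1826 ≈ 0.458.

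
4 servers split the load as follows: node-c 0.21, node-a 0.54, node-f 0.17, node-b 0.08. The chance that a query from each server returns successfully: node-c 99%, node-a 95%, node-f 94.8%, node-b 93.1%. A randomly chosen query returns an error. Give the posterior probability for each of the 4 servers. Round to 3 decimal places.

node-c 0.048, node-a 0.621, node-f 0.203, node-b 0.127

Taking complements, P(error | each) = node-c 0.01, node-a 0.05, node-f 0.052, node-b 0.069.
Compute prior × likelihood for every hypothesis:
  node-c: 0.21 × 0.01 = 0.0021
  node-a: 0.54 × 0.05 = 0.027
  node-f: 0.17 × 0.052 = 0.00884
  node-b: 0.08 × 0.069 = 0.00552
Sum = 0.04346.
P(node-c | error) = 0.0021/0.04346 ≈ 0.048
P(node-a | error) = 0.027/0.04346 ≈ 0.621
P(node-f | error) = 0.00884/0.04346 ≈ 0.203
P(node-b | error) = 0.00552/0.04346 ≈ 0.127
(Check: 0.048+0.621+0.203+0.127 = 0.999.)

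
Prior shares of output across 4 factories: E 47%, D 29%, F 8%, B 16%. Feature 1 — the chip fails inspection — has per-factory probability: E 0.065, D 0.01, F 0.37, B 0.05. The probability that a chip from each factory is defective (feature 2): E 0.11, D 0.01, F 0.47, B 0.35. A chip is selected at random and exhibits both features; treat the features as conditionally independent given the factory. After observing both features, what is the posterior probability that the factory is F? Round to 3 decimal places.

0.692

By Bayes' rule, posterior ∝ prior × likelihood:
  E: 0.47 × 0.065 × 0.11 = 0.0033605
  D: 0.29 × 0.01 × 0.01 = 0.000029
  F: 0.08 × 0.37 × 0.47 = 0.013912
  B: 0.16 × 0.05 × 0.35 = 0.0028
Sum = 0.0201015.
P(F | evidence) = 0.013912 / 0.0201015 ≈ 0.692.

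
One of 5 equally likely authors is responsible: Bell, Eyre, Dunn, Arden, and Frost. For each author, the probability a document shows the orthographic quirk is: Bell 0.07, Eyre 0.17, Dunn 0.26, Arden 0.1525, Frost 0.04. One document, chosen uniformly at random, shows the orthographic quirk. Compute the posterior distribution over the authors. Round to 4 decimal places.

Bell 0.1011, Eyre 0.2455, Dunn 0.3755, Arden 0.2202, Frost 0.0578

Since the prior is uniform, the posterior is proportional to the likelihood:
  Bell: 0.07
  Eyre: 0.17
  Dunn: 0.26
  Arden: 0.1525
  Frost: 0.04
Normalizing constant = 0.6925.
P(Bell | quirk) = 0.07/0.6925 ≈ 0.1011
P(Eyre | quirk) = 0.17/0.6925 ≈ 0.2455
P(Dunn | quirk) = 0.26/0.6925 ≈ 0.3755
P(Arden | quirk) = 0.1525/0.6925 ≈ 0.2202
P(Frost | quirk) = 0.04/0.6925 ≈ 0.0578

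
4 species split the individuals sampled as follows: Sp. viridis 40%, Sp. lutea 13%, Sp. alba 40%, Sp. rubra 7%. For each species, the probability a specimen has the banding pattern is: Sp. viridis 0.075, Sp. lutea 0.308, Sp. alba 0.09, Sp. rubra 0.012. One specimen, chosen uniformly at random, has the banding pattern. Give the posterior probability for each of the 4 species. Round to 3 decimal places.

Unnormalized posteriors (prior × likelihood):
  Sp. viridis: 0.4 × 0.075 = 0.03
  Sp. lutea: 0.13 × 0.308 = 0.04004
  Sp. alba: 0.4 × 0.09 = 0.036
  Sp. rubra: 0.07 × 0.012 = 0.00084
Normalizing constant = 0.10688.
P(Sp. viridis | banded) = 0.03/0.10688 ≈ 0.281
P(Sp. lutea | banded) = 0.04004/0.10688 ≈ 0.375
P(Sp. alba | banded) = 0.036/0.10688 ≈ 0.337
P(Sp. rubra | banded) = 0.00084/0.10688 ≈ 0.008

Sp. viridis 0.281, Sp. lutea 0.375, Sp. alba 0.337, Sp. rubra 0.008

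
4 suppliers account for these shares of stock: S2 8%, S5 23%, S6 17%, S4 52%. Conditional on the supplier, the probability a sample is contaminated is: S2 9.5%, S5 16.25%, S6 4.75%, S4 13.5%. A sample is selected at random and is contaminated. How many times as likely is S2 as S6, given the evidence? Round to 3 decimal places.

Unnormalized posteriors (prior × likelihood):
  S2: 0.08 × 0.095 = 0.0076
  S5: 0.23 × 0.1625 = 0.037375
  S6: 0.17 × 0.0475 = 0.008075
  S4: 0.52 × 0.135 = 0.0702
Sum = 0.12325.
The ratio is 0.0076 / 0.008075 (the normalizer cancels) = 0.941.

0.941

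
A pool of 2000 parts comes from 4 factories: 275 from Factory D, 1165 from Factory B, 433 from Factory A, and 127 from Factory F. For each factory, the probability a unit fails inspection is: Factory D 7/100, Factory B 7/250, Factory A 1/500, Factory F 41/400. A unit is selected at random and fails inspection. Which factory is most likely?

Factory B

Compute prior × likelihood for every hypothesis:
  Factory D: 0.1375 × 0.07 = 0.009625
  Factory B: 0.5825 × 0.028 = 0.01631
  Factory A: 0.2165 × 0.002 = 0.000433
  Factory F: 0.0635 × 0.1025 = 0.00650875
Total = 0.03287675.
Largest term belongs to Factory B, so Factory B is most probable.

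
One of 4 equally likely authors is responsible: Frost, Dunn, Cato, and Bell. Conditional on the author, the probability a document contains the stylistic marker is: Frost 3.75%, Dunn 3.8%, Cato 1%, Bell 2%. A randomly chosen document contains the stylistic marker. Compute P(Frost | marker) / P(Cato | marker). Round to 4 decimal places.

Since the prior is uniform, the posterior is proportional to the likelihood:
  Frost: 0.0375
  Dunn: 0.038
  Cato: 0.01
  Bell: 0.02
Total = 0.1055.
The ratio is 0.0375 / 0.01 (the normalizer cancels) = 3.7500.

3.7500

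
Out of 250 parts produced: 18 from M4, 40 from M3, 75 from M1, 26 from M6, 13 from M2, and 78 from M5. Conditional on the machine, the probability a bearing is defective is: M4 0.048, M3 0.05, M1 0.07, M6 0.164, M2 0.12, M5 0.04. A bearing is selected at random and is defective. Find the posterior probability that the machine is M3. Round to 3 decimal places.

0.117

Prior × likelihood for each hypothesis:
  M4: 0.072 × 0.048 = 0.003456
  M3: 0.16 × 0.05 = 0.008
  M1: 0.3 × 0.07 = 0.021
  M6: 0.104 × 0.164 = 0.017056
  M2: 0.052 × 0.12 = 0.00624
  M5: 0.312 × 0.04 = 0.01248
Total = 0.068232.
P(M3 | evidence) = 0.008 / 0.068232 ≈ 0.117.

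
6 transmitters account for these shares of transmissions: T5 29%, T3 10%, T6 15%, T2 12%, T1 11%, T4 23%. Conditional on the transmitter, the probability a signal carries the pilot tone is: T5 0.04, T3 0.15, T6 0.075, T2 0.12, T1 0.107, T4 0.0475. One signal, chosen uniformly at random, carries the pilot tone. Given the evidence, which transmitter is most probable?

T3

Compute prior × likelihood for every hypothesis:
  T5: 0.29 × 0.04 = 0.0116
  T3: 0.1 × 0.15 = 0.015
  T6: 0.15 × 0.075 = 0.01125
  T2: 0.12 × 0.12 = 0.0144
  T1: 0.11 × 0.107 = 0.01177
  T4: 0.23 × 0.0475 = 0.010925
Sum = 0.074945.
Largest term belongs to T3, so T3 is most probable.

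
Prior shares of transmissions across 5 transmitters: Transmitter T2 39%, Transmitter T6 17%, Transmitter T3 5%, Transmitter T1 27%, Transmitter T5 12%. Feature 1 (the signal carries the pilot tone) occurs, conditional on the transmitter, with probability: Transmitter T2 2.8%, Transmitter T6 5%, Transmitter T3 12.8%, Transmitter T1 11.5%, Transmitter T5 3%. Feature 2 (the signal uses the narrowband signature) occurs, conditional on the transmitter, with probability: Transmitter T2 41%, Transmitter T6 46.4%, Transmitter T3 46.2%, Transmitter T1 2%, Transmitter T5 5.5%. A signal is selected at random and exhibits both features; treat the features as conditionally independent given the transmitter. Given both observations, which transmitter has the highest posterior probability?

By Bayes' rule, posterior ∝ prior × likelihood:
  Transmitter T2: 0.39 × 0.028 × 0.41 = 0.0044772
  Transmitter T6: 0.17 × 0.05 × 0.464 = 0.003944
  Transmitter T3: 0.05 × 0.128 × 0.462 = 0.0029568
  Transmitter T1: 0.27 × 0.115 × 0.02 = 0.000621
  Transmitter T5: 0.12 × 0.03 × 0.055 = 0.000198
Sum = 0.012197.
Largest term belongs to Transmitter T2, so Transmitter T2 is most probable.

Transmitter T2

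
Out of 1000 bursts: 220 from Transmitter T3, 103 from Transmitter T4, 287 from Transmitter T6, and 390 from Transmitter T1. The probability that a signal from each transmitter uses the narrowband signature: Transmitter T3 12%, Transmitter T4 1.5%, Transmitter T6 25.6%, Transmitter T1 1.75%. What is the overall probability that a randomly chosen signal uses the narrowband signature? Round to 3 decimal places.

Prior × likelihood for each hypothesis:
  Transmitter T3: 0.22 × 0.12 = 0.0264
  Transmitter T4: 0.103 × 0.015 = 0.001545
  Transmitter T6: 0.287 × 0.256 = 0.073472
  Transmitter T1: 0.39 × 0.0175 = 0.006825
P(narrowband) = 0.0264 + 0.001545 + 0.073472 + 0.006825 = 0.108242 → 0.108.

0.108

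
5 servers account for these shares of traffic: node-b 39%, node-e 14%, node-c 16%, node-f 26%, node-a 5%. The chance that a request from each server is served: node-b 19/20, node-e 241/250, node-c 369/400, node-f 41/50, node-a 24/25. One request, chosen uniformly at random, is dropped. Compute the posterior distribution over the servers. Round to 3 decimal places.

node-b 0.227, node-e 0.059, node-c 0.145, node-f 0.546, node-a 0.023

Taking complements, P(dropped | each) = node-b 0.05, node-e 0.036, node-c 0.0775, node-f 0.18, node-a 0.04.
Prior × likelihood for each hypothesis:
  node-b: 0.39 × 0.05 = 0.0195
  node-e: 0.14 × 0.036 = 0.00504
  node-c: 0.16 × 0.0775 = 0.0124
  node-f: 0.26 × 0.18 = 0.0468
  node-a: 0.05 × 0.04 = 0.002
Normalizing constant = 0.08574.
P(node-b | dropped) = 0.0195/0.08574 ≈ 0.227
P(node-e | dropped) = 0.00504/0.08574 ≈ 0.059
P(node-c | dropped) = 0.0124/0.08574 ≈ 0.145
P(node-f | dropped) = 0.0468/0.08574 ≈ 0.546
P(node-a | dropped) = 0.002/0.08574 ≈ 0.023
(Check: 0.227+0.059+0.145+0.546+0.023 = 1.000.)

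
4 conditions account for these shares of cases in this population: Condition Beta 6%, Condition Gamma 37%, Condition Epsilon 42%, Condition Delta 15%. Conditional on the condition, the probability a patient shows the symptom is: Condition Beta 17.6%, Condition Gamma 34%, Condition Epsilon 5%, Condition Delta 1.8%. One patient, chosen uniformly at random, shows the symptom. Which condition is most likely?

Condition Gamma

Compute prior × likelihood for every hypothesis:
  Condition Beta: 0.06 × 0.176 = 0.01056
  Condition Gamma: 0.37 × 0.34 = 0.1258
  Condition Epsilon: 0.42 × 0.05 = 0.021
  Condition Delta: 0.15 × 0.018 = 0.0027
Total = 0.16006.
Largest term belongs to Condition Gamma, so Condition Gamma is most probable.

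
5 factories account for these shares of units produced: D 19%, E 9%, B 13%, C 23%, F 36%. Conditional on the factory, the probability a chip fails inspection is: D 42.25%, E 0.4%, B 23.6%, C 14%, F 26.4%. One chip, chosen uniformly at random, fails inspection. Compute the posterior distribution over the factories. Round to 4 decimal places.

Prior × likelihood for each hypothesis:
  D: 0.19 × 0.4225 = 0.080275
  E: 0.09 × 0.004 = 0.00036
  B: 0.13 × 0.236 = 0.03068
  C: 0.23 × 0.14 = 0.0322
  F: 0.36 × 0.264 = 0.09504
Normalizing constant = 0.238555.
P(D | nonconforming) = 0.080275/0.238555 ≈ 0.3365
P(E | nonconforming) = 0.00036/0.238555 ≈ 0.0015
P(B | nonconforming) = 0.03068/0.238555 ≈ 0.1286
P(C | nonconforming) = 0.0322/0.238555 ≈ 0.1350
P(F | nonconforming) = 0.09504/0.238555 ≈ 0.3984

D 0.3365, E 0.0015, B 0.1286, C 0.1350, F 0.3984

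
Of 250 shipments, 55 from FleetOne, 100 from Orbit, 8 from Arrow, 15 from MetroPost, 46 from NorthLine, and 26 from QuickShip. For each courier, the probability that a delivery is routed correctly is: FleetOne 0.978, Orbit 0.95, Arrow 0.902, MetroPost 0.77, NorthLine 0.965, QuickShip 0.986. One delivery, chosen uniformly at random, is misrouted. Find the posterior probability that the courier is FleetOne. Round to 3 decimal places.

Taking complements, P(misrouted | each) = FleetOne 0.022, Orbit 0.05, Arrow 0.098, MetroPost 0.23, NorthLine 0.035, QuickShip 0.014.
Prior × likelihood for each hypothesis:
  FleetOne: 0.22 × 0.022 = 0.00484
  Orbit: 0.4 × 0.05 = 0.02
  Arrow: 0.032 × 0.098 = 0.003136
  MetroPost: 0.06 × 0.23 = 0.0138
  NorthLine: 0.184 × 0.035 = 0.00644
  QuickShip: 0.104 × 0.014 = 0.001456
Normalizing constant = 0.049672.
P(FleetOne | evidence) = 0.00484 / 0.049672 ≈ 0.097.

0.097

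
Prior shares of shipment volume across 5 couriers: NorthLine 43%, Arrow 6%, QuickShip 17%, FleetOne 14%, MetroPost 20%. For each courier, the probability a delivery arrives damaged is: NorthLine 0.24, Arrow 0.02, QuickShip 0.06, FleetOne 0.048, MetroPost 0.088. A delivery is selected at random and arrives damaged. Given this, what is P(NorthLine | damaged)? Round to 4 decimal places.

Prior × likelihood for each hypothesis:
  NorthLine: 0.43 × 0.24 = 0.1032
  Arrow: 0.06 × 0.02 = 0.0012
  QuickShip: 0.17 × 0.06 = 0.0102
  FleetOne: 0.14 × 0.048 = 0.00672
  MetroPost: 0.2 × 0.088 = 0.0176
Total = 0.13892.
P(NorthLine | evidence) = 0.1032 / 0.13892 ≈ 0.7429.

0.7429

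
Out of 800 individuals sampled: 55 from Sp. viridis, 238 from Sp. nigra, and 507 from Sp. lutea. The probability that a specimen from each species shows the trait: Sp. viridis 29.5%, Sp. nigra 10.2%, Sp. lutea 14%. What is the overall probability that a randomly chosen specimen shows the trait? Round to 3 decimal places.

Prior × likelihood for each hypothesis:
  Sp. viridis: 0.06875 × 0.295 = 0.02028125
  Sp. nigra: 0.2975 × 0.102 = 0.030345
  Sp. lutea: 0.63375 × 0.14 = 0.088725
P(trait) = 0.02028125 + 0.030345 + 0.088725 = 0.13935125 → 0.139.

0.139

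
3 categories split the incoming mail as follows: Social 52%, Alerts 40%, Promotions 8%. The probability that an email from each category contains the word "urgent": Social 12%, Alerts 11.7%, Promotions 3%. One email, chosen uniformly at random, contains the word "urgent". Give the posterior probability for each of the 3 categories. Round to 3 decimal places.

Social 0.559, Alerts 0.419, Promotions 0.022

Prior × likelihood for each hypothesis:
  Social: 0.52 × 0.12 = 0.0624
  Alerts: 0.4 × 0.117 = 0.0468
  Promotions: 0.08 × 0.03 = 0.0024
Normalizing constant = 0.1116.
P(Social | urgent-flag) = 0.0624/0.1116 ≈ 0.559
P(Alerts | urgent-flag) = 0.0468/0.1116 ≈ 0.419
P(Promotions | urgent-flag) = 0.0024/0.1116 ≈ 0.022
(Check: 0.559+0.419+0.022 = 1.000.)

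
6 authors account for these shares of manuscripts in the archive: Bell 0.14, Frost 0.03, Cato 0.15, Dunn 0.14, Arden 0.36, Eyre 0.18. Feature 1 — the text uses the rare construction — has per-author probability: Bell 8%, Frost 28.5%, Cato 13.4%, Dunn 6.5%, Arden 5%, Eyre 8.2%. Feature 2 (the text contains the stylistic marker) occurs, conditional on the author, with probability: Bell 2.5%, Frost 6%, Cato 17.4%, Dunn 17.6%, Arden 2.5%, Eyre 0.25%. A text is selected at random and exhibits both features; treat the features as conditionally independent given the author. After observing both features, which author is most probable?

Cato

Compute prior × likelihood for every hypothesis:
  Bell: 0.14 × 0.08 × 0.025 = 0.00028
  Frost: 0.03 × 0.285 × 0.06 = 0.000513
  Cato: 0.15 × 0.134 × 0.174 = 0.0034974
  Dunn: 0.14 × 0.065 × 0.176 = 0.0016016
  Arden: 0.36 × 0.05 × 0.025 = 0.00045
  Eyre: 0.18 × 0.082 × 0.0025 = 0.0000369
Sum = 0.0063789.
Largest term belongs to Cato, so Cato is most probable.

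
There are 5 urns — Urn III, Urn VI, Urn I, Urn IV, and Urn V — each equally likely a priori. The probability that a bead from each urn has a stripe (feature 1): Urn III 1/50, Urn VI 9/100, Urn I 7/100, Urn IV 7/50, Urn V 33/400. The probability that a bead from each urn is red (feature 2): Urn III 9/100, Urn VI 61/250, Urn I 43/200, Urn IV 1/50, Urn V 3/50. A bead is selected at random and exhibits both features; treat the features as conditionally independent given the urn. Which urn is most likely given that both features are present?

Urn VI

Since the prior is uniform, the posterior is proportional to the likelihood:
  Urn III: 0.02 × 0.09 = 0.0018
  Urn VI: 0.09 × 0.244 = 0.02196
  Urn I: 0.07 × 0.215 = 0.01505
  Urn IV: 0.14 × 0.02 = 0.0028
  Urn V: 0.0825 × 0.06 = 0.00495
Total = 0.04656.
Largest term belongs to Urn VI, so Urn VI is most probable.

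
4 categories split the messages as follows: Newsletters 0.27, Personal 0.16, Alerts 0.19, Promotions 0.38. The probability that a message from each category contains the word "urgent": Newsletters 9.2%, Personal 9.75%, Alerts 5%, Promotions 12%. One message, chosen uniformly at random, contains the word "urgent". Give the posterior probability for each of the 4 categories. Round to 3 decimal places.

Newsletters 0.260, Personal 0.163, Alerts 0.099, Promotions 0.477

Prior × likelihood for each hypothesis:
  Newsletters: 0.27 × 0.092 = 0.02484
  Personal: 0.16 × 0.0975 = 0.0156
  Alerts: 0.19 × 0.05 = 0.0095
  Promotions: 0.38 × 0.12 = 0.0456
Normalizing constant = 0.09554.
P(Newsletters | urgent-flag) = 0.02484/0.09554 ≈ 0.260
P(Personal | urgent-flag) = 0.0156/0.09554 ≈ 0.163
P(Alerts | urgent-flag) = 0.0095/0.09554 ≈ 0.099
P(Promotions | urgent-flag) = 0.0456/0.09554 ≈ 0.477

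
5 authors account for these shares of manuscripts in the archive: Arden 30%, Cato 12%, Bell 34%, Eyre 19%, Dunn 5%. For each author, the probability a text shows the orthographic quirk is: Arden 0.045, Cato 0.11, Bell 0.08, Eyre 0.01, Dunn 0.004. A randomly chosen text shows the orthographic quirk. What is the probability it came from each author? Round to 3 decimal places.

Arden 0.241, Cato 0.236, Bell 0.486, Eyre 0.034, Dunn 0.004

Compute prior × likelihood for every hypothesis:
  Arden: 0.3 × 0.045 = 0.0135
  Cato: 0.12 × 0.11 = 0.0132
  Bell: 0.34 × 0.08 = 0.0272
  Eyre: 0.19 × 0.01 = 0.0019
  Dunn: 0.05 × 0.004 = 0.0002
Total = 0.056.
P(Arden | quirk) = 0.0135/0.056 ≈ 0.241
P(Cato | quirk) = 0.0132/0.056 ≈ 0.236
P(Bell | quirk) = 0.0272/0.056 ≈ 0.486
P(Eyre | quirk) = 0.0019/0.056 ≈ 0.034
P(Dunn | quirk) = 0.0002/0.056 ≈ 0.004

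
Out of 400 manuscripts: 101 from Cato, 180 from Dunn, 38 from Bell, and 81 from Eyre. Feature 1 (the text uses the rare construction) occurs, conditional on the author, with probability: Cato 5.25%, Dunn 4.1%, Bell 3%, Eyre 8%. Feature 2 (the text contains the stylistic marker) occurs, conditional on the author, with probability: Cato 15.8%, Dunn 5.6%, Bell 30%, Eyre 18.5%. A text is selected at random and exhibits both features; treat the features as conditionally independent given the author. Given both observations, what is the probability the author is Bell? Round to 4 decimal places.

0.1225

Compute prior × likelihood for every hypothesis:
  Cato: 0.2525 × 0.0525 × 0.158 = 0.0020944875
  Dunn: 0.45 × 0.041 × 0.056 = 0.0010332
  Bell: 0.095 × 0.03 × 0.3 = 0.000855
  Eyre: 0.2025 × 0.08 × 0.185 = 0.002997
Normalizing constant = 0.0069796875.
P(Bell | evidence) = 0.000855 / 0.0069796875 ≈ 0.1225.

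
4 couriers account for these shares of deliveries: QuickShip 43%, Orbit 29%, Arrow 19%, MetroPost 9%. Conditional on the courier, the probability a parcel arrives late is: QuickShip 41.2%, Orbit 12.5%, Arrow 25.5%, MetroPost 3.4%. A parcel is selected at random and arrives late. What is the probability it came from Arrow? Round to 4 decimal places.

0.1829

By Bayes' rule, posterior ∝ prior × likelihood:
  QuickShip: 0.43 × 0.412 = 0.17716
  Orbit: 0.29 × 0.125 = 0.03625
  Arrow: 0.19 × 0.255 = 0.04845
  MetroPost: 0.09 × 0.034 = 0.00306
Total = 0.26492.
P(Arrow | evidence) = 0.04845 / 0.26492 ≈ 0.1829.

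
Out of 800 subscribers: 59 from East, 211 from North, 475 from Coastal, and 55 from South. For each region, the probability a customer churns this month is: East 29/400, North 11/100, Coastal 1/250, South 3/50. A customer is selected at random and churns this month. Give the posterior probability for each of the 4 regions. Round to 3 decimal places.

East 0.131, North 0.710, Coastal 0.058, South 0.101

By Bayes' rule, posterior ∝ prior × likelihood:
  East: 0.07375 × 0.0725 = 0.005346875
  North: 0.26375 × 0.11 = 0.0290125
  Coastal: 0.59375 × 0.004 = 0.002375
  South: 0.06875 × 0.06 = 0.004125
Sum = 0.040859375.
P(East | churn) = 0.005346875/0.040859375 ≈ 0.131
P(North | churn) = 0.0290125/0.040859375 ≈ 0.710
P(Coastal | churn) = 0.002375/0.040859375 ≈ 0.058
P(South | churn) = 0.004125/0.040859375 ≈ 0.101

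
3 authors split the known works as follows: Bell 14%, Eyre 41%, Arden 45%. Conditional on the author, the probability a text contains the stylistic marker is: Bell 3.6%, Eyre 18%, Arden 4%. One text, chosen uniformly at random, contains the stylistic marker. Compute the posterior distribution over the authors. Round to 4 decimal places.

Bell 0.0520, Eyre 0.7621, Arden 0.1859

Compute prior × likelihood for every hypothesis:
  Bell: 0.14 × 0.036 = 0.00504
  Eyre: 0.41 × 0.18 = 0.0738
  Arden: 0.45 × 0.04 = 0.018
Total = 0.09684.
P(Bell | marker) = 0.00504/0.09684 ≈ 0.0520
P(Eyre | marker) = 0.0738/0.09684 ≈ 0.7621
P(Arden | marker) = 0.018/0.09684 ≈ 0.1859
(Check: 0.0520+0.7621+0.1859 = 1.0000.)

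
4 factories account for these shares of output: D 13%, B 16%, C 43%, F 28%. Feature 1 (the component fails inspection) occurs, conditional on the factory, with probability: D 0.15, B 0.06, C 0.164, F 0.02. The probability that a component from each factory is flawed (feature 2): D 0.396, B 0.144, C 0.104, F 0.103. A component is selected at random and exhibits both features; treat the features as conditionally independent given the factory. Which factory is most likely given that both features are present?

By Bayes' rule, posterior ∝ prior × likelihood:
  D: 0.13 × 0.15 × 0.396 = 0.007722
  B: 0.16 × 0.06 × 0.144 = 0.0013824
  C: 0.43 × 0.164 × 0.104 = 0.00733408
  F: 0.28 × 0.02 × 0.103 = 0.0005768
Sum = 0.01701528.
Largest term belongs to D, so D is most probable.

D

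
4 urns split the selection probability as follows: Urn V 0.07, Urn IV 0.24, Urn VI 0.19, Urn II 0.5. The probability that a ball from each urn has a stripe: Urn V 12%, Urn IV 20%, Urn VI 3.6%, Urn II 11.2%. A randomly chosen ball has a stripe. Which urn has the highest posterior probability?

Urn II

Compute prior × likelihood for every hypothesis:
  Urn V: 0.07 × 0.12 = 0.0084
  Urn IV: 0.24 × 0.2 = 0.048
  Urn VI: 0.19 × 0.036 = 0.00684
  Urn II: 0.5 × 0.112 = 0.056
Total = 0.11924.
Largest term belongs to Urn II, so Urn II is most probable.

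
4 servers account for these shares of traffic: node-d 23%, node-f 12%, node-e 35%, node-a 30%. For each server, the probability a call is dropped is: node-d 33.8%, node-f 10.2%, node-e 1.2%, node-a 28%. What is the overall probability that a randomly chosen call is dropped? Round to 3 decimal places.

0.178

By Bayes' rule, posterior ∝ prior × likelihood:
  node-d: 0.23 × 0.338 = 0.07774
  node-f: 0.12 × 0.102 = 0.01224
  node-e: 0.35 × 0.012 = 0.0042
  node-a: 0.3 × 0.28 = 0.084
P(dropped) = 0.07774 + 0.01224 + 0.0042 + 0.084 = 0.17818 → 0.178.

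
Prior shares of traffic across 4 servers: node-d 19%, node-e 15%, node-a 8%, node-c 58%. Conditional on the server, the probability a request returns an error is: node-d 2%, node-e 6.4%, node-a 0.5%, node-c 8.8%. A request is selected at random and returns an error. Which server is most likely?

Compute prior × likelihood for every hypothesis:
  node-d: 0.19 × 0.02 = 0.0038
  node-e: 0.15 × 0.064 = 0.0096
  node-a: 0.08 × 0.005 = 0.0004
  node-c: 0.58 × 0.088 = 0.05104
Normalizing constant = 0.06484.
Largest term belongs to node-c, so node-c is most probable.

node-c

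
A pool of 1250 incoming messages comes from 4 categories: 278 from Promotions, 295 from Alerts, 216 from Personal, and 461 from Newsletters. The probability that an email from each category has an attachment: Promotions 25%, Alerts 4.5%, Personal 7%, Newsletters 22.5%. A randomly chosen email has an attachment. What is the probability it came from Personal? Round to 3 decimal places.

0.075

Prior × likelihood for each hypothesis:
  Promotions: 0.2224 × 0.25 = 0.0556
  Alerts: 0.236 × 0.045 = 0.01062
  Personal: 0.1728 × 0.07 = 0.012096
  Newsletters: 0.3688 × 0.225 = 0.08298
Total = 0.161296.
P(Personal | evidence) = 0.012096 / 0.161296 ≈ 0.075.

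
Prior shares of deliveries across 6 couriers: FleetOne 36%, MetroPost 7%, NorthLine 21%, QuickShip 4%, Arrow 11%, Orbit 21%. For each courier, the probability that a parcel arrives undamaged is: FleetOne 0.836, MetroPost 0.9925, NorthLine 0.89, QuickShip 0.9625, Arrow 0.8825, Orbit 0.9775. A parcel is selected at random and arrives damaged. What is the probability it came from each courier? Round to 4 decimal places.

Taking complements, P(damaged | each) = FleetOne 0.164, MetroPost 0.0075, NorthLine 0.11, QuickShip 0.0375, Arrow 0.1175, Orbit 0.0225.
Compute prior × likelihood for every hypothesis:
  FleetOne: 0.36 × 0.164 = 0.05904
  MetroPost: 0.07 × 0.0075 = 0.000525
  NorthLine: 0.21 × 0.11 = 0.0231
  QuickShip: 0.04 × 0.0375 = 0.0015
  Arrow: 0.11 × 0.1175 = 0.012925
  Orbit: 0.21 × 0.0225 = 0.004725
Total = 0.101815.
P(FleetOne | damaged) = 0.05904/0.101815 ≈ 0.5799
P(MetroPost | damaged) = 0.000525/0.101815 ≈ 0.0052
P(NorthLine | damaged) = 0.0231/0.101815 ≈ 0.2269
P(QuickShip | damaged) = 0.0015/0.101815 ≈ 0.0147
P(Arrow | damaged) = 0.012925/0.101815 ≈ 0.1269
P(Orbit | damaged) = 0.004725/0.101815 ≈ 0.0464
(Check: 0.5799+0.0052+0.2269+0.0147+0.1269+0.0464 = 1.0000.)

FleetOne 0.5799, MetroPost 0.0052, NorthLine 0.2269, QuickShip 0.0147, Arrow 0.1269, Orbit 0.0464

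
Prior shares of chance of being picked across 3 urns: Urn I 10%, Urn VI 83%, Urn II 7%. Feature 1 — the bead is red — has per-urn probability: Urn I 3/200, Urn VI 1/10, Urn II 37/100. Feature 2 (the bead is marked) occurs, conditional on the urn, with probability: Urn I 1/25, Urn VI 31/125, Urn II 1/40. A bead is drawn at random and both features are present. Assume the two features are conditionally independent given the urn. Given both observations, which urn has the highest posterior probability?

Prior × likelihood for each hypothesis:
  Urn I: 0.1 × 0.015 × 0.04 = 0.00006
  Urn VI: 0.83 × 0.1 × 0.248 = 0.020584
  Urn II: 0.07 × 0.37 × 0.025 = 0.0006475
Normalizing constant = 0.0212915.
Largest term belongs to Urn VI, so Urn VI is most probable.

Urn VI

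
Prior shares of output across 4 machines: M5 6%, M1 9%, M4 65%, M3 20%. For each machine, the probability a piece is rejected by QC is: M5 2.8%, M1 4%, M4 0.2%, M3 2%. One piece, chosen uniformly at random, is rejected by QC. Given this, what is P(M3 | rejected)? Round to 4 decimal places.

0.3781

Compute prior × likelihood for every hypothesis:
  M5: 0.06 × 0.028 = 0.00168
  M1: 0.09 × 0.04 = 0.0036
  M4: 0.65 × 0.002 = 0.0013
  M3: 0.2 × 0.02 = 0.004
Total = 0.01058.
P(M3 | evidence) = 0.004 / 0.01058 ≈ 0.3781.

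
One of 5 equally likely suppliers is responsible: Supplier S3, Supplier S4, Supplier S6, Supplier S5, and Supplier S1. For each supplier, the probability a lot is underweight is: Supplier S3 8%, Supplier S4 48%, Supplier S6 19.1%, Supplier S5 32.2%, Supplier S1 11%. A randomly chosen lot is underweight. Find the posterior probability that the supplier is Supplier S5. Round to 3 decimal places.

0.272

Since the prior is uniform, the posterior is proportional to the likelihood:
  Supplier S3: 0.08
  Supplier S4: 0.48
  Supplier S6: 0.191
  Supplier S5: 0.322
  Supplier S1: 0.11
Sum = 1.183.
P(Supplier S5 | evidence) = 0.322 / 1.183 ≈ 0.272.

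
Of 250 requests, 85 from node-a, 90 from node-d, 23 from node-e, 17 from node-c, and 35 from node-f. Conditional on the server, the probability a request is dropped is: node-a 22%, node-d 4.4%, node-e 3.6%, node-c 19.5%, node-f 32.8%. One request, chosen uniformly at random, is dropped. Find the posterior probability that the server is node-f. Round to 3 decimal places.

Prior × likelihood for each hypothesis:
  node-a: 0.34 × 0.22 = 0.0748
  node-d: 0.36 × 0.044 = 0.01584
  node-e: 0.092 × 0.036 = 0.003312
  node-c: 0.068 × 0.195 = 0.01326
  node-f: 0.14 × 0.328 = 0.04592
Normalizing constant = 0.153132.
P(node-f | evidence) = 0.04592 / 0.153132 ≈ 0.300.

0.300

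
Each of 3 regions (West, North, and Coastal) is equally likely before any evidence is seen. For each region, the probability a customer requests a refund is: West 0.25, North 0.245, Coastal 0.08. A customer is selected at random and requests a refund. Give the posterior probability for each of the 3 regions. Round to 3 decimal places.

West 0.435, North 0.426, Coastal 0.139

With a uniform prior (1/3 each), posterior ∝ likelihood:
  West: 0.25
  North: 0.245
  Coastal: 0.08
Sum = 0.575.
P(West | refund) = 0.25/0.575 ≈ 0.435
P(North | refund) = 0.245/0.575 ≈ 0.426
P(Coastal | refund) = 0.08/0.575 ≈ 0.139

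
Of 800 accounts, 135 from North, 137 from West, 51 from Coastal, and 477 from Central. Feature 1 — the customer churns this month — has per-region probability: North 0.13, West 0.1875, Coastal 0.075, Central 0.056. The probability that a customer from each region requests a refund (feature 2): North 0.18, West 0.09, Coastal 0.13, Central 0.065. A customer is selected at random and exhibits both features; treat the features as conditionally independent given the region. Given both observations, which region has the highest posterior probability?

North

Compute prior × likelihood for every hypothesis:
  North: 0.16875 × 0.13 × 0.18 = 0.00394875
  West: 0.17125 × 0.1875 × 0.09 = 0.00288984375
  Coastal: 0.06375 × 0.075 × 0.13 = 0.0006215625
  Central: 0.59625 × 0.056 × 0.065 = 0.00217035
Normalizing constant = 0.00963050625.
Largest term belongs to North, so North is most probable.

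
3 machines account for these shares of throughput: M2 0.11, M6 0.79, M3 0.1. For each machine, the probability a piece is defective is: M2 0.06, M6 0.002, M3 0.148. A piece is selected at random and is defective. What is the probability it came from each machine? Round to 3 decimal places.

M2 0.287, M6 0.069, M3 0.644

Prior × likelihood for each hypothesis:
  M2: 0.11 × 0.06 = 0.0066
  M6: 0.79 × 0.002 = 0.00158
  M3: 0.1 × 0.148 = 0.0148
Total = 0.02298.
P(M2 | defective) = 0.0066/0.02298 ≈ 0.287
P(M6 | defective) = 0.00158/0.02298 ≈ 0.069
P(M3 | defective) = 0.0148/0.02298 ≈ 0.644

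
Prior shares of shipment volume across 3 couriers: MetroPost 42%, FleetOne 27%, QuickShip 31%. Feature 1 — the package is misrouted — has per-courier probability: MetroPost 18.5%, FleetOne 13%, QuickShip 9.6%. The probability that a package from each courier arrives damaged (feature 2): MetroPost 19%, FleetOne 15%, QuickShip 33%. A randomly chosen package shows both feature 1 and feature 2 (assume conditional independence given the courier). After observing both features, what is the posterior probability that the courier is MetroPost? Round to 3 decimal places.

0.495

Unnormalized posteriors (prior × likelihood):
  MetroPost: 0.42 × 0.185 × 0.19 = 0.014763
  FleetOne: 0.27 × 0.13 × 0.15 = 0.005265
  QuickShip: 0.31 × 0.096 × 0.33 = 0.0098208
Sum = 0.0298488.
P(MetroPost | evidence) = 0.014763 / 0.0298488 ≈ 0.495.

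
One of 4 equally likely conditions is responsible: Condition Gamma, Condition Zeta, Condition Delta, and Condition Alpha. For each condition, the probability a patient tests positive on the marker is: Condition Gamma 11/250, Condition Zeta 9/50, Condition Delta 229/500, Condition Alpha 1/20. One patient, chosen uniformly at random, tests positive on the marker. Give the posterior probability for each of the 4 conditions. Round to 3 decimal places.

With a uniform prior (1/4 each), posterior ∝ likelihood:
  Condition Gamma: 0.044
  Condition Zeta: 0.18
  Condition Delta: 0.458
  Condition Alpha: 0.05
Sum = 0.732.
P(Condition Gamma | marker-positive) = 0.044/0.732 ≈ 0.060
P(Condition Zeta | marker-positive) = 0.18/0.732 ≈ 0.246
P(Condition Delta | marker-positive) = 0.458/0.732 ≈ 0.626
P(Condition Alpha | marker-positive) = 0.05/0.732 ≈ 0.068
(Check: 0.060+0.246+0.626+0.068 = 1.000.)

Condition Gamma 0.060, Condition Zeta 0.246, Condition Delta 0.626, Condition Alpha 0.068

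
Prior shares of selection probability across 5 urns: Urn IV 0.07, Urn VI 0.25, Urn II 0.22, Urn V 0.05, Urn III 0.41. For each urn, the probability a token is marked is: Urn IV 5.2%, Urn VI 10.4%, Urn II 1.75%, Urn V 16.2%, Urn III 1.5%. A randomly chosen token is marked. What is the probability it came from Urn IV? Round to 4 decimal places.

Prior × likelihood for each hypothesis:
  Urn IV: 0.07 × 0.052 = 0.00364
  Urn VI: 0.25 × 0.104 = 0.026
  Urn II: 0.22 × 0.0175 = 0.00385
  Urn V: 0.05 × 0.162 = 0.0081
  Urn III: 0.41 × 0.015 = 0.00615
Total = 0.04774.
P(Urn IV | evidence) = 0.00364 / 0.04774 ≈ 0.0762.

0.0762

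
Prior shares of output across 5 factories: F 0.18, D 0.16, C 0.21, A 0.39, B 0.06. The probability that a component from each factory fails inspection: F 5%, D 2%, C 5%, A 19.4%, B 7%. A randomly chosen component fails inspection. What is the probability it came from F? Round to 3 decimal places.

Compute prior × likelihood for every hypothesis:
  F: 0.18 × 0.05 = 0.009
  D: 0.16 × 0.02 = 0.0032
  C: 0.21 × 0.05 = 0.0105
  A: 0.39 × 0.194 = 0.07566
  B: 0.06 × 0.07 = 0.0042
Normalizing constant = 0.10256.
P(F | evidence) = 0.009 / 0.10256 ≈ 0.088.

0.088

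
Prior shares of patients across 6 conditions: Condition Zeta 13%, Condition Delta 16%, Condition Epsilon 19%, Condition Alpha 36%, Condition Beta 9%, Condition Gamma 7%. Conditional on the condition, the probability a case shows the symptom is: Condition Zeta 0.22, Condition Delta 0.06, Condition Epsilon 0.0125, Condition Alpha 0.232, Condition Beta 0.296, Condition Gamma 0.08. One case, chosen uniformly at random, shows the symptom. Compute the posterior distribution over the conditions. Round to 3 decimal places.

By Bayes' rule, posterior ∝ prior × likelihood:
  Condition Zeta: 0.13 × 0.22 = 0.0286
  Condition Delta: 0.16 × 0.06 = 0.0096
  Condition Epsilon: 0.19 × 0.0125 = 0.002375
  Condition Alpha: 0.36 × 0.232 = 0.08352
  Condition Beta: 0.09 × 0.296 = 0.02664
  Condition Gamma: 0.07 × 0.08 = 0.0056
Sum = 0.156335.
P(Condition Zeta | symptomatic) = 0.0286/0.156335 ≈ 0.183
P(Condition Delta | symptomatic) = 0.0096/0.156335 ≈ 0.061
P(Condition Epsilon | symptomatic) = 0.002375/0.156335 ≈ 0.015
P(Condition Alpha | symptomatic) = 0.08352/0.156335 ≈ 0.534
P(Condition Beta | symptomatic) = 0.02664/0.156335 ≈ 0.170
P(Condition Gamma | symptomatic) = 0.0056/0.156335 ≈ 0.036
(Check: 0.183+0.061+0.015+0.534+0.170+0.036 = 0.999.)

Condition Zeta 0.183, Condition Delta 0.061, Condition Epsilon 0.015, Condition Alpha 0.534, Condition Beta 0.170, Condition Gamma 0.036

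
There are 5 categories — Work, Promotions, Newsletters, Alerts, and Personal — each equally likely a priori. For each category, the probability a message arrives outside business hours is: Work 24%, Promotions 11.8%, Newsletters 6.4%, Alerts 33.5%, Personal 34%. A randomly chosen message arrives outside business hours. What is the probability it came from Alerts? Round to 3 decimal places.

0.305

Since the prior is uniform, the posterior is proportional to the likelihood:
  Work: 0.24
  Promotions: 0.118
  Newsletters: 0.064
  Alerts: 0.335
  Personal: 0.34
Normalizing constant = 1.097.
P(Alerts | evidence) = 0.335 / 1.097 ≈ 0.305.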